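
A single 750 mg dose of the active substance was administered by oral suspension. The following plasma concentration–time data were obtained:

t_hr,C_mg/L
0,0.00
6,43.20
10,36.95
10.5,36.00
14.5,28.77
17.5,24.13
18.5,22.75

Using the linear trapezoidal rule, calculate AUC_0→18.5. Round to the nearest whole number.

AUC = 540 mg/L·hr

Trapezoidal AUC_0→18.5:
  [0→6]: (0.00+43.20)/2 × 6 = 129.6
  [6→10]: (43.20+36.95)/2 × 4 = 160.3
  [10→10.5]: (36.95+36.00)/2 × 0.5 = 18.2375
  [10.5→14.5]: (36.00+28.77)/2 × 4 = 129.54
  [14.5→17.5]: (28.77+24.13)/2 × 3 = 79.35
  [17.5→18.5]: (24.13+22.75)/2 × 1 = 23.44
  Sum = 540.4675 mg/L·hr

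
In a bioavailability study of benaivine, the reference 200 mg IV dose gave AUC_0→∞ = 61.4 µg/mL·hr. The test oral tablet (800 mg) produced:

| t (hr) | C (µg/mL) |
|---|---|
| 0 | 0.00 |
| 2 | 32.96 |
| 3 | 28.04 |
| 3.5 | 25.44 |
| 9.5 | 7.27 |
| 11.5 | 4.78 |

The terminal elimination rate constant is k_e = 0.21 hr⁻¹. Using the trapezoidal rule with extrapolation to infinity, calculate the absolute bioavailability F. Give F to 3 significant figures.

F = 0.854

Trapezoidal AUC_0→11.5 (oral tablet):
  [0→2]: (0.00+32.96)/2 × 2 = 32.96
  [2→3]: (32.96+28.04)/2 × 1 = 30.5
  [3→3.5]: (28.04+25.44)/2 × 0.5 = 13.37
  [3.5→9.5]: (25.44+7.27)/2 × 6 = 98.13
  [9.5→11.5]: (7.27+4.78)/2 × 2 = 12.05
  Sum = 187.01 µg/mL·hr
Tail: C_last/k_e = 4.78/0.21 = 22.762
AUC_0→∞ (oral tablet) = 187.01 + 22.762 = 209.772 µg/mL·hr
F = (AUC_ev/D_ev)/(AUC_iv/D_iv) = (209.772/800)/(61.4/200) = 0.262215/0.307 = 0.8541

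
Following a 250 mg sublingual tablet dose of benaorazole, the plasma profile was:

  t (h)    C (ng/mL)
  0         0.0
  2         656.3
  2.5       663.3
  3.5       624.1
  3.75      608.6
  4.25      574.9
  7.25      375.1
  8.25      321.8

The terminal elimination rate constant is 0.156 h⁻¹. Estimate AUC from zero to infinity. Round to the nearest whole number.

AUC = 5916 ng/mL·h

Trapezoidal AUC_0→8.25:
  [0→2]: (0.0+656.3)/2 × 2 = 656.3
  [2→2.5]: (656.3+663.3)/2 × 0.5 = 329.9
  [2.5→3.5]: (663.3+624.1)/2 × 1 = 643.7
  [3.5→3.75]: (624.1+608.6)/2 × 0.25 = 154.0875
  [3.75→4.25]: (608.6+574.9)/2 × 0.5 = 295.875
  [4.25→7.25]: (574.9+375.1)/2 × 3 = 1425.0
  [7.25→8.25]: (375.1+321.8)/2 × 1 = 348.45
  Sum = 3853.3125 ng/mL·h
Extrapolated tail: C_last / k_e = 321.8 / 0.156 = 2062.821
AUC_0→∞ = 3853.3125 + 2062.821 = 5916.1335 ng/mL·h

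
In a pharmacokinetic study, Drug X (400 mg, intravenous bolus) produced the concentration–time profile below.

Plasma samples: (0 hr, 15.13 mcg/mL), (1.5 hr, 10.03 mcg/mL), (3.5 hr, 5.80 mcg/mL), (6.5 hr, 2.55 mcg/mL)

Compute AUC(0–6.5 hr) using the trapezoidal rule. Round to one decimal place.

AUC = 47.2 mcg/mL·hr

Trapezoidal AUC_0→6.5:
  [0→1.5]: (15.13+10.03)/2 × 1.5 = 18.87
  [1.5→3.5]: (10.03+5.80)/2 × 2 = 15.83
  [3.5→6.5]: (5.80+2.55)/2 × 3 = 12.525
  Sum = 47.225 mcg/mL·hr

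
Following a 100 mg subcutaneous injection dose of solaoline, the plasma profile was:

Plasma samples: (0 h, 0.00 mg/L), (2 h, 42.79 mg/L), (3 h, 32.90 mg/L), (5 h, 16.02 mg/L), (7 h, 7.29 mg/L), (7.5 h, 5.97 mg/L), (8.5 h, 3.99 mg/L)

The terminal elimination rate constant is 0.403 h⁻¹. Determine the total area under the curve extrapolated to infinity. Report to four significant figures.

AUC = 171.1 mg/L·h

Trapezoidal AUC_0→8.5:
  [0→2]: (0.00+42.79)/2 × 2 = 42.79
  [2→3]: (42.79+32.90)/2 × 1 = 37.845
  [3→5]: (32.90+16.02)/2 × 2 = 48.92
  [5→7]: (16.02+7.29)/2 × 2 = 23.31
  [7→7.5]: (7.29+5.97)/2 × 0.5 = 3.315
  [7.5→8.5]: (5.97+3.99)/2 × 1 = 4.98
  Sum = 161.16 mg/L·h
Extrapolated tail: C_last / k_e = 3.99 / 0.403 = 9.901
AUC_0→∞ = 161.16 + 9.901 = 171.061 mg/L·h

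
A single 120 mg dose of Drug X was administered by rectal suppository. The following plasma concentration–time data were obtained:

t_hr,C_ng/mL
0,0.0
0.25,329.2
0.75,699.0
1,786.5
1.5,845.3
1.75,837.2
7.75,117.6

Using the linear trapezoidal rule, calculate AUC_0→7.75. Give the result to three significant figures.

Trapezoidal AUC_0→7.75:
  [0→0.25]: (0.0+329.2)/2 × 0.25 = 41.15
  [0.25→0.75]: (329.2+699.0)/2 × 0.5 = 257.05
  [0.75→1]: (699.0+786.5)/2 × 0.25 = 185.6875
  [1→1.5]: (786.5+845.3)/2 × 0.5 = 407.95
  [1.5→1.75]: (845.3+837.2)/2 × 0.25 = 210.3125
  [1.75→7.75]: (837.2+117.6)/2 × 6 = 2864.4
  Sum = 3966.55 ng/mL·hr

AUC = 3970 ng/mL·hr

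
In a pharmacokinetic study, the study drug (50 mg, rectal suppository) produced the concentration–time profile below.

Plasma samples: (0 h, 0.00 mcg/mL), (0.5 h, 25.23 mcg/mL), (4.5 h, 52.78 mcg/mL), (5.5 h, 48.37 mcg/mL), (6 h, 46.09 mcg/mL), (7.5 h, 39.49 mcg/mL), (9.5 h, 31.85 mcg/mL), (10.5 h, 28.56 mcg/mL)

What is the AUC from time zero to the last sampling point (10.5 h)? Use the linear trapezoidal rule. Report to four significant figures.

AUC = 402.2 mcg/mL·h

Trapezoidal AUC_0→10.5:
  [0→0.5]: (0.00+25.23)/2 × 0.5 = 6.3075
  [0.5→4.5]: (25.23+52.78)/2 × 4 = 156.02
  [4.5→5.5]: (52.78+48.37)/2 × 1 = 50.575
  [5.5→6]: (48.37+46.09)/2 × 0.5 = 23.615
  [6→7.5]: (46.09+39.49)/2 × 1.5 = 64.185
  [7.5→9.5]: (39.49+31.85)/2 × 2 = 71.34
  [9.5→10.5]: (31.85+28.56)/2 × 1 = 30.205
  Sum = 402.2475 mcg/mL·h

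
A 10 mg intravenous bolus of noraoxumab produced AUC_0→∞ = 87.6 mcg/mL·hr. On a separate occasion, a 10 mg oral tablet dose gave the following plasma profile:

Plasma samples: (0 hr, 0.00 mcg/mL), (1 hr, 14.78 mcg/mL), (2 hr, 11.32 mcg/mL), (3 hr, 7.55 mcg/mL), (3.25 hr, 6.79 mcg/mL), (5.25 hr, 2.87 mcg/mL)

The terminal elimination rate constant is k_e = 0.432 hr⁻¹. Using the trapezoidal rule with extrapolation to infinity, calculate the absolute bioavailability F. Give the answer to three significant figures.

F = 0.548

Trapezoidal AUC_0→5.25 (oral tablet):
  [0→1]: (0.00+14.78)/2 × 1 = 7.39
  [1→2]: (14.78+11.32)/2 × 1 = 13.05
  [2→3]: (11.32+7.55)/2 × 1 = 9.435
  [3→3.25]: (7.55+6.79)/2 × 0.25 = 1.7925
  [3.25→5.25]: (6.79+2.87)/2 × 2 = 9.66
  Sum = 41.3275 mcg/mL·hr
Tail: C_last/k_e = 2.87/0.432 = 6.644
AUC_0→∞ (oral tablet) = 41.3275 + 6.644 = 47.9715 mcg/mL·hr
F = (AUC_ev/D_ev)/(AUC_iv/D_iv) = (47.9715/10)/(87.6/10) = 4.79715/8.76 = 0.5476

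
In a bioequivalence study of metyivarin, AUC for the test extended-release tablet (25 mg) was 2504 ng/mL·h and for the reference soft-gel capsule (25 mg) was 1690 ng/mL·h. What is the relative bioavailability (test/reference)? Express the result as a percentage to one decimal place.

F_rel = 148.2%

F_rel = (AUC_test/D_test) / (AUC_ref/D_ref)
      = (2504/25) / (1690/25)
      = 100.16 / 67.6 = 1.4817 = 148.17%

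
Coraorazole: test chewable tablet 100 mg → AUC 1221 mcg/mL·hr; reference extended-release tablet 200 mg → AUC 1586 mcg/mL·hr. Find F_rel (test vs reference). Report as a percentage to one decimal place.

F_rel = 154.0%

F_rel = (AUC_test/D_test) / (AUC_ref/D_ref)
      = (1221/100) / (1586/200)
      = 12.21 / 7.93 = 1.5397 = 153.97%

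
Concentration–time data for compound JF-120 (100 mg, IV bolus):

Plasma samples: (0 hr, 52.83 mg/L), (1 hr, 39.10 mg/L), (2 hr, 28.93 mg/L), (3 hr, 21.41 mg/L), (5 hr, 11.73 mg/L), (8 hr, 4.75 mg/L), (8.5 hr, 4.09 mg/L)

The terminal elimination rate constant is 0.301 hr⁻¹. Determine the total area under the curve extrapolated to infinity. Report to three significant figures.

Trapezoidal AUC_0→8.5:
  [0→1]: (52.83+39.10)/2 × 1 = 45.965
  [1→2]: (39.10+28.93)/2 × 1 = 34.015
  [2→3]: (28.93+21.41)/2 × 1 = 25.17
  [3→5]: (21.41+11.73)/2 × 2 = 33.14
  [5→8]: (11.73+4.75)/2 × 3 = 24.72
  [8→8.5]: (4.75+4.09)/2 × 0.5 = 2.21
  Sum = 165.22 mg/L·hr
Extrapolated tail: C_last / k_e = 4.09 / 0.301 = 13.588
AUC_0→∞ = 165.22 + 13.588 = 178.808 mg/L·hr

AUC = 179 mg/L·hr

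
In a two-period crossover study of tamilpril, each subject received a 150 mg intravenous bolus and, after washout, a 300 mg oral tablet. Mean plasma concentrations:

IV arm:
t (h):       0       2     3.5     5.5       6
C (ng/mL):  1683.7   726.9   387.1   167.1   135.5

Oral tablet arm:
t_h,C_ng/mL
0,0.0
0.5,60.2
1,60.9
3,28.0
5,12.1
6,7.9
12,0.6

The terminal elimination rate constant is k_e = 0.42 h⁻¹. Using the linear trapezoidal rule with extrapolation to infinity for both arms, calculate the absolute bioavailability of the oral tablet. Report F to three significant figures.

F = 0.0252

Trapezoidal AUC_0→6 (IV):
  [0→2]: (1683.7+726.9)/2 × 2 = 2410.6
  [2→3.5]: (726.9+387.1)/2 × 1.5 = 835.5
  [3.5→5.5]: (387.1+167.1)/2 × 2 = 554.2
  [5.5→6]: (167.1+135.5)/2 × 0.5 = 75.65
  Sum = 3875.95 ng/mL·h
IV tail: 135.5/0.42 = 322.619; AUC_iv,0→∞ = 3875.95 + 322.619 = 4198.569 ng/mL·h
Trapezoidal AUC_0→12 (oral tablet):
  [0→0.5]: (0.0+60.2)/2 × 0.5 = 15.05
  [0.5→1]: (60.2+60.9)/2 × 0.5 = 30.275
  [1→3]: (60.9+28.0)/2 × 2 = 88.9
  [3→5]: (28.0+12.1)/2 × 2 = 40.1
  [5→6]: (12.1+7.9)/2 × 1 = 10.0
  [6→12]: (7.9+0.6)/2 × 6 = 25.5
  Sum = 209.825 ng/mL·h
oral tablet tail: 0.6/0.42 = 1.429; AUC_ev,0→∞ = 209.825 + 1.429 = 211.254 ng/mL·h
F = (AUC_ev/D_ev)/(AUC_iv/D_iv) = (211.254/300)/(4198.569/150) = 0.70418/27.99046 = 0.0252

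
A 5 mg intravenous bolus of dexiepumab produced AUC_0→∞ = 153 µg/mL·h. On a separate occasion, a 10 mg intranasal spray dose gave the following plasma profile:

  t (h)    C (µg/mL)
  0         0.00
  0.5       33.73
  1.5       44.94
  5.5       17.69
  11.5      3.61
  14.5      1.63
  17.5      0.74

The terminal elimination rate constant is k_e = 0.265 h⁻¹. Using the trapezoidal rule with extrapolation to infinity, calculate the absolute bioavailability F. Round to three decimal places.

F = 0.821

Trapezoidal AUC_0→17.5 (intranasal spray):
  [0→0.5]: (0.00+33.73)/2 × 0.5 = 8.4325
  [0.5→1.5]: (33.73+44.94)/2 × 1 = 39.335
  [1.5→5.5]: (44.94+17.69)/2 × 4 = 125.26
  [5.5→11.5]: (17.69+3.61)/2 × 6 = 63.9
  [11.5→14.5]: (3.61+1.63)/2 × 3 = 7.86
  [14.5→17.5]: (1.63+0.74)/2 × 3 = 3.555
  Sum = 248.3425 µg/mL·h
Tail: C_last/k_e = 0.74/0.265 = 2.792
AUC_0→∞ (intranasal spray) = 248.3425 + 2.792 = 251.1345 µg/mL·h
F = (AUC_ev/D_ev)/(AUC_iv/D_iv) = (251.1345/10)/(153/5) = 25.11345/30.6 = 0.8207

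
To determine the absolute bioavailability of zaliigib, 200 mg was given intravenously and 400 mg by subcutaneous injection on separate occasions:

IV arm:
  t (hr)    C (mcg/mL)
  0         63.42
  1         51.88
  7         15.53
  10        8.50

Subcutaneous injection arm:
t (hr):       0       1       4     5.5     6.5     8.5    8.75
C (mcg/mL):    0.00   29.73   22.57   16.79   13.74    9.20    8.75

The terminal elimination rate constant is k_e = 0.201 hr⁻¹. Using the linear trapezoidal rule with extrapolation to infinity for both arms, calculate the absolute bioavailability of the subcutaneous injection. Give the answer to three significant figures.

Trapezoidal AUC_0→10 (IV):
  [0→1]: (63.42+51.88)/2 × 1 = 57.65
  [1→7]: (51.88+15.53)/2 × 6 = 202.23
  [7→10]: (15.53+8.50)/2 × 3 = 36.045
  Sum = 295.925 mcg/mL·hr
IV tail: 8.50/0.201 = 42.289; AUC_iv,0→∞ = 295.925 + 42.289 = 338.214 mcg/mL·hr
Trapezoidal AUC_0→8.75 (subcutaneous injection):
  [0→1]: (0.00+29.73)/2 × 1 = 14.865
  [1→4]: (29.73+22.57)/2 × 3 = 78.45
  [4→5.5]: (22.57+16.79)/2 × 1.5 = 29.52
  [5.5→6.5]: (16.79+13.74)/2 × 1 = 15.265
  [6.5→8.5]: (13.74+9.20)/2 × 2 = 22.94
  [8.5→8.75]: (9.20+8.75)/2 × 0.25 = 2.24375
  Sum = 163.28375 mcg/mL·hr
subcutaneous injection tail: 8.75/0.201 = 43.532; AUC_ev,0→∞ = 163.28375 + 43.532 = 206.81575 mcg/mL·hr
F = (AUC_ev/D_ev)/(AUC_iv/D_iv) = (206.81575/400)/(338.214/200) = 0.517039/1.69107 = 0.3057

F = 0.306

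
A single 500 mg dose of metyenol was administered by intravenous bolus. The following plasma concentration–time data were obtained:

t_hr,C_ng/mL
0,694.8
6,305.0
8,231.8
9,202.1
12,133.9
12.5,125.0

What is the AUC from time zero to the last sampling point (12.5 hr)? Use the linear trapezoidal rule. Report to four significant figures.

Trapezoidal AUC_0→12.5:
  [0→6]: (694.8+305.0)/2 × 6 = 2999.4
  [6→8]: (305.0+231.8)/2 × 2 = 536.8
  [8→9]: (231.8+202.1)/2 × 1 = 216.95
  [9→12]: (202.1+133.9)/2 × 3 = 504.0
  [12→12.5]: (133.9+125.0)/2 × 0.5 = 64.725
  Sum = 4321.875 ng/mL·hr

AUC = 4322 ng/mL·hr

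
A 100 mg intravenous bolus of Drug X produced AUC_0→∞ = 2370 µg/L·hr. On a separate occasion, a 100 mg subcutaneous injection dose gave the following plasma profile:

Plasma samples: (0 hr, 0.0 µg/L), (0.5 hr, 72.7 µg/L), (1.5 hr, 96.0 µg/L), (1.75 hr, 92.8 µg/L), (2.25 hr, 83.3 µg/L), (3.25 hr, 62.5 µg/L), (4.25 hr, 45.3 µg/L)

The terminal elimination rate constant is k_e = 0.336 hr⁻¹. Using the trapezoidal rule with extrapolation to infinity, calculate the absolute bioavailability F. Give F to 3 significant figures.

F = 0.182

Trapezoidal AUC_0→4.25 (subcutaneous injection):
  [0→0.5]: (0.0+72.7)/2 × 0.5 = 18.175
  [0.5→1.5]: (72.7+96.0)/2 × 1 = 84.35
  [1.5→1.75]: (96.0+92.8)/2 × 0.25 = 23.6
  [1.75→2.25]: (92.8+83.3)/2 × 0.5 = 44.025
  [2.25→3.25]: (83.3+62.5)/2 × 1 = 72.9
  [3.25→4.25]: (62.5+45.3)/2 × 1 = 53.9
  Sum = 296.95 µg/L·hr
Tail: C_last/k_e = 45.3/0.336 = 134.821
AUC_0→∞ (subcutaneous injection) = 296.95 + 134.821 = 431.771 µg/L·hr
F = (AUC_ev/D_ev)/(AUC_iv/D_iv) = (431.771/100)/(2370/100) = 4.31771/23.7 = 0.1822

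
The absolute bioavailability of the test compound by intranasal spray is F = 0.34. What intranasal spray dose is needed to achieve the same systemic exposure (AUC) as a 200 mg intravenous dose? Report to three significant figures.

For equal systemic exposure: F × D_ev = D_iv
D_ev = D_iv / F = 200 / 0.34 = 588.235 mg

D_intranasal = 588 mg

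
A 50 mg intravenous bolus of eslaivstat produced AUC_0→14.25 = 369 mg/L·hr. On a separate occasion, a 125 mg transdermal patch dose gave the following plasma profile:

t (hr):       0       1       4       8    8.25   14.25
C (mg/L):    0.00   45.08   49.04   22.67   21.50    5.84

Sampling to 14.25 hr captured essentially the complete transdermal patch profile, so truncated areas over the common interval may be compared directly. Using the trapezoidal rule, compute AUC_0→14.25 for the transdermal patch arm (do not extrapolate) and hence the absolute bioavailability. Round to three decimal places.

Trapezoidal AUC_0→14.25 (transdermal patch):
  [0→1]: (0.00+45.08)/2 × 1 = 22.54
  [1→4]: (45.08+49.04)/2 × 3 = 141.18
  [4→8]: (49.04+22.67)/2 × 4 = 143.42
  [8→8.25]: (22.67+21.50)/2 × 0.25 = 5.52125
  [8.25→14.25]: (21.50+5.84)/2 × 6 = 82.02
  Sum = 394.68125 mg/L·hr
F = (AUC_ev/D_ev)/(AUC_iv/D_iv) = (394.68125/125)/(369/50) = 3.15745/7.38 = 0.4278

F = 0.428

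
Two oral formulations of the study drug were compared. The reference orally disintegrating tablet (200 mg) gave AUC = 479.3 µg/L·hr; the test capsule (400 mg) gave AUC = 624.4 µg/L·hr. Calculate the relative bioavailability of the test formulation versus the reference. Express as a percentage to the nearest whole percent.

F_rel = (AUC_test/D_test) / (AUC_ref/D_ref)
      = (624.4/400) / (479.3/200)
      = 1.561 / 2.3965 = 0.6514 = 65.14%

F_rel = 65%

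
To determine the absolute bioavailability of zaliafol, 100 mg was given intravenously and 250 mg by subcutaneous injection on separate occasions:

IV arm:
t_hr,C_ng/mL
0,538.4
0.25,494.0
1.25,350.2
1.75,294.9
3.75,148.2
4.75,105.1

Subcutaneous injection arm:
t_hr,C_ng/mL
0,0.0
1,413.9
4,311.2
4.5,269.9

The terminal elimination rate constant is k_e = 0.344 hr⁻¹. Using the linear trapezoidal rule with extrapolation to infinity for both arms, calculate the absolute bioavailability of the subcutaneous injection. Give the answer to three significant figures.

Trapezoidal AUC_0→4.75 (IV):
  [0→0.25]: (538.4+494.0)/2 × 0.25 = 129.05
  [0.25→1.25]: (494.0+350.2)/2 × 1 = 422.1
  [1.25→1.75]: (350.2+294.9)/2 × 0.5 = 161.275
  [1.75→3.75]: (294.9+148.2)/2 × 2 = 443.1
  [3.75→4.75]: (148.2+105.1)/2 × 1 = 126.65
  Sum = 1282.175 ng/mL·hr
IV tail: 105.1/0.344 = 305.523; AUC_iv,0→∞ = 1282.175 + 305.523 = 1587.698 ng/mL·hr
Trapezoidal AUC_0→4.5 (subcutaneous injection):
  [0→1]: (0.0+413.9)/2 × 1 = 206.95
  [1→4]: (413.9+311.2)/2 × 3 = 1087.65
  [4→4.5]: (311.2+269.9)/2 × 0.5 = 145.275
  Sum = 1439.875 ng/mL·hr
subcutaneous injection tail: 269.9/0.344 = 784.593; AUC_ev,0→∞ = 1439.875 + 784.593 = 2224.468 ng/mL·hr
F = (AUC_ev/D_ev)/(AUC_iv/D_iv) = (2224.468/250)/(1587.698/100) = 8.897872/15.87698 = 0.5604

F = 0.560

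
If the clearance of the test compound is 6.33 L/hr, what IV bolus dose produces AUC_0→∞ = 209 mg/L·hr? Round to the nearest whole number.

Dose_iv = CL × AUC_0→∞
     = 6.33 × 209 = 1322.97 mg

Dose = 1323 mg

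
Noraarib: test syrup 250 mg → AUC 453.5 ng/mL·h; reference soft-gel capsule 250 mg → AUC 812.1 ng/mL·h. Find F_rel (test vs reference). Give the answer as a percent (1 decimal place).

F_rel = (AUC_test/D_test) / (AUC_ref/D_ref)
      = (453.5/250) / (812.1/250)
      = 1.814 / 3.2484 = 0.5584 = 55.84%

F_rel = 55.8%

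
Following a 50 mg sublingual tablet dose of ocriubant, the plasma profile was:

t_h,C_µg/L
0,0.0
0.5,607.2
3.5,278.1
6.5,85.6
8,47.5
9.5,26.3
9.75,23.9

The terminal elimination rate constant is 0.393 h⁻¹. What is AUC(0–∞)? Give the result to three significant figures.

Trapezoidal AUC_0→9.75:
  [0→0.5]: (0.0+607.2)/2 × 0.5 = 151.8
  [0.5→3.5]: (607.2+278.1)/2 × 3 = 1327.95
  [3.5→6.5]: (278.1+85.6)/2 × 3 = 545.55
  [6.5→8]: (85.6+47.5)/2 × 1.5 = 99.825
  [8→9.5]: (47.5+26.3)/2 × 1.5 = 55.35
  [9.5→9.75]: (26.3+23.9)/2 × 0.25 = 6.275
  Sum = 2186.75 µg/L·h
Extrapolated tail: C_last / k_e = 23.9 / 0.393 = 60.814
AUC_0→∞ = 2186.75 + 60.814 = 2247.564 µg/L·h

AUC = 2250 µg/L·h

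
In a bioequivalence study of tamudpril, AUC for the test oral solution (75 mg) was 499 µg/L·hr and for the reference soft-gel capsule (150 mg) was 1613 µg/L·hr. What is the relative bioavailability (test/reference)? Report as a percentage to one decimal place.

F_rel = (AUC_test/D_test) / (AUC_ref/D_ref)
      = (499/75) / (1613/150)
      = 6.65333 / 10.7533 = 0.6187 = 61.87%

F_rel = 61.9%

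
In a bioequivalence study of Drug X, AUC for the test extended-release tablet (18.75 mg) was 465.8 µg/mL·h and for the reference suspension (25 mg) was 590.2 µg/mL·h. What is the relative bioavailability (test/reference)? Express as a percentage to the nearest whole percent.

F_rel = (AUC_test/D_test) / (AUC_ref/D_ref)
      = (465.8/18.75) / (590.2/25)
      = 24.8427 / 23.608 = 1.0523 = 105.23%

F_rel = 105%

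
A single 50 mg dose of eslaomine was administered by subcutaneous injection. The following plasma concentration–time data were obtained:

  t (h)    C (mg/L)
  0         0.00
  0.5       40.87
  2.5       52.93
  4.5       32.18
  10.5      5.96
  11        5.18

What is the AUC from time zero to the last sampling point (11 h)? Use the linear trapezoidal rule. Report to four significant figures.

Trapezoidal AUC_0→11:
  [0→0.5]: (0.00+40.87)/2 × 0.5 = 10.2175
  [0.5→2.5]: (40.87+52.93)/2 × 2 = 93.8
  [2.5→4.5]: (52.93+32.18)/2 × 2 = 85.11
  [4.5→10.5]: (32.18+5.96)/2 × 6 = 114.42
  [10.5→11]: (5.96+5.18)/2 × 0.5 = 2.785
  Sum = 306.3325 mg/L·h

AUC = 306.3 mg/L·h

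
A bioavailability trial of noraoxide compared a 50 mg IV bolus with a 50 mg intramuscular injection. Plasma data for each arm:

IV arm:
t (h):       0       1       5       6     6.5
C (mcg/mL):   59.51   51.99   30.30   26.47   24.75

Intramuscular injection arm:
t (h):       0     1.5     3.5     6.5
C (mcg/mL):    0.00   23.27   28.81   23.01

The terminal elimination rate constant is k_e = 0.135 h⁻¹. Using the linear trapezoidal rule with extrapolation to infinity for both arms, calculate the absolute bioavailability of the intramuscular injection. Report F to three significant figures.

F = 0.714

Trapezoidal AUC_0→6.5 (IV):
  [0→1]: (59.51+51.99)/2 × 1 = 55.75
  [1→5]: (51.99+30.30)/2 × 4 = 164.58
  [5→6]: (30.30+26.47)/2 × 1 = 28.385
  [6→6.5]: (26.47+24.75)/2 × 0.5 = 12.805
  Sum = 261.52 mcg/mL·h
IV tail: 24.75/0.135 = 183.333; AUC_iv,0→∞ = 261.52 + 183.333 = 444.853 mcg/mL·h
Trapezoidal AUC_0→6.5 (intramuscular injection):
  [0→1.5]: (0.00+23.27)/2 × 1.5 = 17.4525
  [1.5→3.5]: (23.27+28.81)/2 × 2 = 52.08
  [3.5→6.5]: (28.81+23.01)/2 × 3 = 77.73
  Sum = 147.2625 mcg/mL·h
intramuscular injection tail: 23.01/0.135 = 170.444; AUC_ev,0→∞ = 147.2625 + 170.444 = 317.7065 mcg/mL·h
F = (AUC_ev/D_ev)/(AUC_iv/D_iv) = (317.7065/50)/(444.853/50) = 6.35413/8.89706 = 0.7142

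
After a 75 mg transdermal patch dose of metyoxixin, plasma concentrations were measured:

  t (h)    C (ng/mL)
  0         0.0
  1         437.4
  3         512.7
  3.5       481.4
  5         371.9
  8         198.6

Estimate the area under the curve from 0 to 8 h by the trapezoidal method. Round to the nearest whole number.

Trapezoidal AUC_0→8:
  [0→1]: (0.0+437.4)/2 × 1 = 218.7
  [1→3]: (437.4+512.7)/2 × 2 = 950.1
  [3→3.5]: (512.7+481.4)/2 × 0.5 = 248.525
  [3.5→5]: (481.4+371.9)/2 × 1.5 = 639.975
  [5→8]: (371.9+198.6)/2 × 3 = 855.75
  Sum = 2913.05 ng/mL·h

AUC = 2913 ng/mL·h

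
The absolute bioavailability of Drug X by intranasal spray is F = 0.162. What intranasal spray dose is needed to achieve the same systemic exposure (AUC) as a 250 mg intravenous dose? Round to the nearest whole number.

D_intranasal = 1543 mg

For equal systemic exposure: F × D_ev = D_iv
D_ev = D_iv / F = 250 / 0.162 = 1543.21 mg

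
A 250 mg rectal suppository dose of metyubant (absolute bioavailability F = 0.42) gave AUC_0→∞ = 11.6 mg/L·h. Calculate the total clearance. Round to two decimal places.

CL = F × Dose / AUC_0→∞
   = 0.42 × 250 / 11.6 = 9.05172 L/h

CL = 9.05 L/h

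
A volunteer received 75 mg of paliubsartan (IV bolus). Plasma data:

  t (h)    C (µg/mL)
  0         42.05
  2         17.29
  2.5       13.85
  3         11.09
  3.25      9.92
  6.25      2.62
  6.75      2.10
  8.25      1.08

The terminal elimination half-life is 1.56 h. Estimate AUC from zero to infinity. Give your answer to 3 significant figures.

AUC = 101 µg/mL·h

Trapezoidal AUC_0→8.25:
  [0→2]: (42.05+17.29)/2 × 2 = 59.34
  [2→2.5]: (17.29+13.85)/2 × 0.5 = 7.785
  [2.5→3]: (13.85+11.09)/2 × 0.5 = 6.235
  [3→3.25]: (11.09+9.92)/2 × 0.25 = 2.62625
  [3.25→6.25]: (9.92+2.62)/2 × 3 = 18.81
  [6.25→6.75]: (2.62+2.10)/2 × 0.5 = 1.18
  [6.75→8.25]: (2.10+1.08)/2 × 1.5 = 2.385
  Sum = 98.36125 µg/mL·h
k_e = ln2 / t½ = 0.693147 / 1.56 = 0.4443 h^-1
Extrapolated tail: C_last / k_e = 1.08 / 0.4443 = 2.431
AUC_0→∞ = 98.36125 + 2.431 = 100.79225 µg/mL·h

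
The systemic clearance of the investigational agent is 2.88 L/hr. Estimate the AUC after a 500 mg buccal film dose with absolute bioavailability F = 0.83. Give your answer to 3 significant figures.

AUC = 144 mg/L·hr

AUC_0→∞ = F × Dose / CL
        = 0.83 × 500 / 2.88 = 144.097 mg/L·hr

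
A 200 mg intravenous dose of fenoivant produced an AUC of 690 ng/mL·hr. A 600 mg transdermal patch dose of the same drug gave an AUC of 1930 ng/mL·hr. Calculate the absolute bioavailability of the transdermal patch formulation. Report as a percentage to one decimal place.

F = (AUC_ev / D_ev) / (AUC_iv / D_iv)
  = (1930/600) / (690/200)
  = 3.21667 / 3.45 = 0.9324
  = 93.24%

F = 93.2%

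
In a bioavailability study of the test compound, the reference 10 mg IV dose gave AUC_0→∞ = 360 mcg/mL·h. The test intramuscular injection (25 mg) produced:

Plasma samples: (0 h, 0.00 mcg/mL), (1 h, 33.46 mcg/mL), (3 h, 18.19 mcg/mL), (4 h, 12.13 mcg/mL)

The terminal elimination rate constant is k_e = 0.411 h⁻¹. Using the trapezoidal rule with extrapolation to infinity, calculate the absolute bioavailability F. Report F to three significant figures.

Trapezoidal AUC_0→4 (intramuscular injection):
  [0→1]: (0.00+33.46)/2 × 1 = 16.73
  [1→3]: (33.46+18.19)/2 × 2 = 51.65
  [3→4]: (18.19+12.13)/2 × 1 = 15.16
  Sum = 83.54 mcg/mL·h
Tail: C_last/k_e = 12.13/0.411 = 29.513
AUC_0→∞ (intramuscular injection) = 83.54 + 29.513 = 113.053 mcg/mL·h
F = (AUC_ev/D_ev)/(AUC_iv/D_iv) = (113.053/25)/(360/10) = 4.52212/36 = 0.1256

F = 0.126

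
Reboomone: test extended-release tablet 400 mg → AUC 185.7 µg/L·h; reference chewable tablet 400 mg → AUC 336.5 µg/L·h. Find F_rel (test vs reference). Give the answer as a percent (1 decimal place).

F_rel = (AUC_test/D_test) / (AUC_ref/D_ref)
      = (185.7/400) / (336.5/400)
      = 0.46425 / 0.84125 = 0.5519 = 55.19%

F_rel = 55.2%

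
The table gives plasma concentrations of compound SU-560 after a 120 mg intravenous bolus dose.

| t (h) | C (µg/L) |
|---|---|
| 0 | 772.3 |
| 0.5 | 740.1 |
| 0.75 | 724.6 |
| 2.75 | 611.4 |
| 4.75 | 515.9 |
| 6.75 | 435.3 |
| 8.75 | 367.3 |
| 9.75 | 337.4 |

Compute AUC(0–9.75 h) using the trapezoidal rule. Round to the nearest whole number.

AUC = 5131 µg/L·h

Trapezoidal AUC_0→9.75:
  [0→0.5]: (772.3+740.1)/2 × 0.5 = 378.1
  [0.5→0.75]: (740.1+724.6)/2 × 0.25 = 183.0875
  [0.75→2.75]: (724.6+611.4)/2 × 2 = 1336.0
  [2.75→4.75]: (611.4+515.9)/2 × 2 = 1127.3
  [4.75→6.75]: (515.9+435.3)/2 × 2 = 951.2
  [6.75→8.75]: (435.3+367.3)/2 × 2 = 802.6
  [8.75→9.75]: (367.3+337.4)/2 × 1 = 352.35
  Sum = 5130.6375 µg/L·h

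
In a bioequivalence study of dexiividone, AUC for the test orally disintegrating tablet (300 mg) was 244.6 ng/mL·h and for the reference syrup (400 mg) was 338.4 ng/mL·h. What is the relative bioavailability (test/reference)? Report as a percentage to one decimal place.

F_rel = 96.4%

F_rel = (AUC_test/D_test) / (AUC_ref/D_ref)
      = (244.6/300) / (338.4/400)
      = 0.815333 / 0.846 = 0.9638 = 96.38%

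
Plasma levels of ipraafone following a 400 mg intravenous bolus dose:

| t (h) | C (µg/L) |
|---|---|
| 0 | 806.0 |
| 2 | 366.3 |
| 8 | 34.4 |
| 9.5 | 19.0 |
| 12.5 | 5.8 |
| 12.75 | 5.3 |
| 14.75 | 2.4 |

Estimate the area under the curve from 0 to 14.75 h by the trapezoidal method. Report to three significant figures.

Trapezoidal AUC_0→14.75:
  [0→2]: (806.0+366.3)/2 × 2 = 1172.3
  [2→8]: (366.3+34.4)/2 × 6 = 1202.1
  [8→9.5]: (34.4+19.0)/2 × 1.5 = 40.05
  [9.5→12.5]: (19.0+5.8)/2 × 3 = 37.2
  [12.5→12.75]: (5.8+5.3)/2 × 0.25 = 1.3875
  [12.75→14.75]: (5.3+2.4)/2 × 2 = 7.7
  Sum = 2460.7375 µg/L·h

AUC = 2460 µg/L·h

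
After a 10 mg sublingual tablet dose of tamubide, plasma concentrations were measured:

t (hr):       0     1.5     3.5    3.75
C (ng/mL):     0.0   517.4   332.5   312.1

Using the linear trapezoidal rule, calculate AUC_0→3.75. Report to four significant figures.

Trapezoidal AUC_0→3.75:
  [0→1.5]: (0.0+517.4)/2 × 1.5 = 388.05
  [1.5→3.5]: (517.4+332.5)/2 × 2 = 849.9
  [3.5→3.75]: (332.5+312.1)/2 × 0.25 = 80.575
  Sum = 1318.525 ng/mL·hr

AUC = 1319 ng/mL·hr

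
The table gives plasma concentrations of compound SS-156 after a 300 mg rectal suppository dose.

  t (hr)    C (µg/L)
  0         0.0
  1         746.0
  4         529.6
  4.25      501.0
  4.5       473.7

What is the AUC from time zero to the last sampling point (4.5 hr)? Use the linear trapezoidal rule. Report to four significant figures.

Trapezoidal AUC_0→4.5:
  [0→1]: (0.0+746.0)/2 × 1 = 373.0
  [1→4]: (746.0+529.6)/2 × 3 = 1913.4
  [4→4.25]: (529.6+501.0)/2 × 0.25 = 128.825
  [4.25→4.5]: (501.0+473.7)/2 × 0.25 = 121.8375
  Sum = 2537.0625 µg/L·hr

AUC = 2537 µg/L·hr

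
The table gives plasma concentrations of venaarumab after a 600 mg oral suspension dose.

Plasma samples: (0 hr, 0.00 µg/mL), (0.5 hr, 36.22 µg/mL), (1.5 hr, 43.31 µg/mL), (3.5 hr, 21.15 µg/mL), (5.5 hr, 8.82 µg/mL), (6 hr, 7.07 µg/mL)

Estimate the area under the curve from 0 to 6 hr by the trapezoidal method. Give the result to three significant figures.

Trapezoidal AUC_0→6:
  [0→0.5]: (0.00+36.22)/2 × 0.5 = 9.055
  [0.5→1.5]: (36.22+43.31)/2 × 1 = 39.765
  [1.5→3.5]: (43.31+21.15)/2 × 2 = 64.46
  [3.5→5.5]: (21.15+8.82)/2 × 2 = 29.97
  [5.5→6]: (8.82+7.07)/2 × 0.5 = 3.9725
  Sum = 147.2225 µg/mL·hr

AUC = 147 µg/mL·hr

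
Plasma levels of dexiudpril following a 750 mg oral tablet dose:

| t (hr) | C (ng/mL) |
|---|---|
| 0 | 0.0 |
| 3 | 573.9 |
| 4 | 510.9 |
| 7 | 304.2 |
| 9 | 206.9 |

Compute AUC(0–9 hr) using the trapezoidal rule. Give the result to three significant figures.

AUC = 3140 ng/mL·hr

Trapezoidal AUC_0→9:
  [0→3]: (0.0+573.9)/2 × 3 = 860.85
  [3→4]: (573.9+510.9)/2 × 1 = 542.4
  [4→7]: (510.9+304.2)/2 × 3 = 1222.65
  [7→9]: (304.2+206.9)/2 × 2 = 511.1
  Sum = 3137.0 ng/mL·hr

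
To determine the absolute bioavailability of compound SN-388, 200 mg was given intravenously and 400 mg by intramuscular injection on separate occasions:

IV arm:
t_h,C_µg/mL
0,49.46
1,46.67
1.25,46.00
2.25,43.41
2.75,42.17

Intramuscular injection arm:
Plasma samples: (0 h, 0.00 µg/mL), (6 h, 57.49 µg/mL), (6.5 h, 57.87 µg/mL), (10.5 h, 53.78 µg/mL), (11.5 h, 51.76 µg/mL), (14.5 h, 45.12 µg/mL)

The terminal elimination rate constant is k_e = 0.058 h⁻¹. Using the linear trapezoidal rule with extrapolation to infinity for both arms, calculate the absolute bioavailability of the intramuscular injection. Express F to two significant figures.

F = 0.82

Trapezoidal AUC_0→2.75 (IV):
  [0→1]: (49.46+46.67)/2 × 1 = 48.065
  [1→1.25]: (46.67+46.00)/2 × 0.25 = 11.58375
  [1.25→2.25]: (46.00+43.41)/2 × 1 = 44.705
  [2.25→2.75]: (43.41+42.17)/2 × 0.5 = 21.395
  Sum = 125.74875 µg/mL·h
IV tail: 42.17/0.058 = 727.069; AUC_iv,0→∞ = 125.74875 + 727.069 = 852.81775 µg/mL·h
Trapezoidal AUC_0→14.5 (intramuscular injection):
  [0→6]: (0.00+57.49)/2 × 6 = 172.47
  [6→6.5]: (57.49+57.87)/2 × 0.5 = 28.84
  [6.5→10.5]: (57.87+53.78)/2 × 4 = 223.3
  [10.5→11.5]: (53.78+51.76)/2 × 1 = 52.77
  [11.5→14.5]: (51.76+45.12)/2 × 3 = 145.32
  Sum = 622.7 µg/mL·h
intramuscular injection tail: 45.12/0.058 = 777.931; AUC_ev,0→∞ = 622.7 + 777.931 = 1400.631 µg/mL·h
F = (AUC_ev/D_ev)/(AUC_iv/D_iv) = (1400.631/400)/(852.81775/200) = 3.5015775/4.26409 = 0.8212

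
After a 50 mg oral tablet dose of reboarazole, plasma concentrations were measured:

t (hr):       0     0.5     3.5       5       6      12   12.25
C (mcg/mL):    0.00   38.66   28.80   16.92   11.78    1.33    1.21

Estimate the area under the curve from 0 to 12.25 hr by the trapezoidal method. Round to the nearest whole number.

AUC = 199 mcg/mL·hr

Trapezoidal AUC_0→12.25:
  [0→0.5]: (0.00+38.66)/2 × 0.5 = 9.665
  [0.5→3.5]: (38.66+28.80)/2 × 3 = 101.19
  [3.5→5]: (28.80+16.92)/2 × 1.5 = 34.29
  [5→6]: (16.92+11.78)/2 × 1 = 14.35
  [6→12]: (11.78+1.33)/2 × 6 = 39.33
  [12→12.25]: (1.33+1.21)/2 × 0.25 = 0.3175
  Sum = 199.1425 mcg/mL·hr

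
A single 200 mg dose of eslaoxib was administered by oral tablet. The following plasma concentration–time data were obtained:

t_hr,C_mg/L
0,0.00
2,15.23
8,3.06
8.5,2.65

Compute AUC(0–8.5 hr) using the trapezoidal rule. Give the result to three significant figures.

Trapezoidal AUC_0→8.5:
  [0→2]: (0.00+15.23)/2 × 2 = 15.23
  [2→8]: (15.23+3.06)/2 × 6 = 54.87
  [8→8.5]: (3.06+2.65)/2 × 0.5 = 1.4275
  Sum = 71.5275 mg/L·hr

AUC = 71.5 mg/L·hr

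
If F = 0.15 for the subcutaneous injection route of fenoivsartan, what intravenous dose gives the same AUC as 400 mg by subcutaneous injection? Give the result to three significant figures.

Systemic exposure from an extravascular dose = F × D_ev, so the equivalent IV dose is F × D_ev.
D_iv = F × D_ev = 0.15 × 400 = 60 mg

D_iv = 60.0 mg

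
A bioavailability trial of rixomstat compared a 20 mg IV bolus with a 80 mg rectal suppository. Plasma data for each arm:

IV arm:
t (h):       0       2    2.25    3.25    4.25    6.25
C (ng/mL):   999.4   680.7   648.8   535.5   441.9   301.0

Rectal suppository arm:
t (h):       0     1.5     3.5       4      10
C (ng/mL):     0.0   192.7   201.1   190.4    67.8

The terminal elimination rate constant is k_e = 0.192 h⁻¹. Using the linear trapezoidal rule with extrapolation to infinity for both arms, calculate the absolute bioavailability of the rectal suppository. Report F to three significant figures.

F = 0.0842

Trapezoidal AUC_0→6.25 (IV):
  [0→2]: (999.4+680.7)/2 × 2 = 1680.1
  [2→2.25]: (680.7+648.8)/2 × 0.25 = 166.1875
  [2.25→3.25]: (648.8+535.5)/2 × 1 = 592.15
  [3.25→4.25]: (535.5+441.9)/2 × 1 = 488.7
  [4.25→6.25]: (441.9+301.0)/2 × 2 = 742.9
  Sum = 3670.0375 ng/mL·h
IV tail: 301.0/0.192 = 1567.708; AUC_iv,0→∞ = 3670.0375 + 1567.708 = 5237.7455 ng/mL·h
Trapezoidal AUC_0→10 (rectal suppository):
  [0→1.5]: (0.0+192.7)/2 × 1.5 = 144.525
  [1.5→3.5]: (192.7+201.1)/2 × 2 = 393.8
  [3.5→4]: (201.1+190.4)/2 × 0.5 = 97.875
  [4→10]: (190.4+67.8)/2 × 6 = 774.6
  Sum = 1410.8 ng/mL·h
rectal suppository tail: 67.8/0.192 = 353.125; AUC_ev,0→∞ = 1410.8 + 353.125 = 1763.925 ng/mL·h
F = (AUC_ev/D_ev)/(AUC_iv/D_iv) = (1763.925/80)/(5237.7455/20) = 22.0491/261.887 = 0.0842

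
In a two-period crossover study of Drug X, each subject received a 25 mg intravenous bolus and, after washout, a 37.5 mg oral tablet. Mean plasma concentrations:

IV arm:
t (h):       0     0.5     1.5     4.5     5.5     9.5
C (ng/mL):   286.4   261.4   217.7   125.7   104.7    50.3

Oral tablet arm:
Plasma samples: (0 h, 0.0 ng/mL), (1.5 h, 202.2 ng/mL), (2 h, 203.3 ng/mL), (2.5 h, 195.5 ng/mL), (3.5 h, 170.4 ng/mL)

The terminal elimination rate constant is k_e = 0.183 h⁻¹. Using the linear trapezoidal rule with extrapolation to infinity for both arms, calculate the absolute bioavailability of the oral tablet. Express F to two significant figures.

F = 0.61

Trapezoidal AUC_0→9.5 (IV):
  [0→0.5]: (286.4+261.4)/2 × 0.5 = 136.95
  [0.5→1.5]: (261.4+217.7)/2 × 1 = 239.55
  [1.5→4.5]: (217.7+125.7)/2 × 3 = 515.1
  [4.5→5.5]: (125.7+104.7)/2 × 1 = 115.2
  [5.5→9.5]: (104.7+50.3)/2 × 4 = 310.0
  Sum = 1316.8 ng/mL·h
IV tail: 50.3/0.183 = 274.863; AUC_iv,0→∞ = 1316.8 + 274.863 = 1591.663 ng/mL·h
Trapezoidal AUC_0→3.5 (oral tablet):
  [0→1.5]: (0.0+202.2)/2 × 1.5 = 151.65
  [1.5→2]: (202.2+203.3)/2 × 0.5 = 101.375
  [2→2.5]: (203.3+195.5)/2 × 0.5 = 99.7
  [2.5→3.5]: (195.5+170.4)/2 × 1 = 182.95
  Sum = 535.675 ng/mL·h
oral tablet tail: 170.4/0.183 = 931.148; AUC_ev,0→∞ = 535.675 + 931.148 = 1466.823 ng/mL·h
F = (AUC_ev/D_ev)/(AUC_iv/D_iv) = (1466.823/37.5)/(1591.663/25) = 39.11528/63.66652 = 0.6144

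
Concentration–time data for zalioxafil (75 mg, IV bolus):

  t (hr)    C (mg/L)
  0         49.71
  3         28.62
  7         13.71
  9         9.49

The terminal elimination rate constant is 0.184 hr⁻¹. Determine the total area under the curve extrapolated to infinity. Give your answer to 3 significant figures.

AUC = 277 mg/L·hr

Trapezoidal AUC_0→9:
  [0→3]: (49.71+28.62)/2 × 3 = 117.495
  [3→7]: (28.62+13.71)/2 × 4 = 84.66
  [7→9]: (13.71+9.49)/2 × 2 = 23.2
  Sum = 225.355 mg/L·hr
Extrapolated tail: C_last / k_e = 9.49 / 0.184 = 51.576
AUC_0→∞ = 225.355 + 51.576 = 276.931 mg/L·hr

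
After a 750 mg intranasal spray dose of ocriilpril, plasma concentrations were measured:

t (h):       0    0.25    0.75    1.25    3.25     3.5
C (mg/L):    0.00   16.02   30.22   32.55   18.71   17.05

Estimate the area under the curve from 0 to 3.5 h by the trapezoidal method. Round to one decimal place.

Trapezoidal AUC_0→3.5:
  [0→0.25]: (0.00+16.02)/2 × 0.25 = 2.0025
  [0.25→0.75]: (16.02+30.22)/2 × 0.5 = 11.56
  [0.75→1.25]: (30.22+32.55)/2 × 0.5 = 15.6925
  [1.25→3.25]: (32.55+18.71)/2 × 2 = 51.26
  [3.25→3.5]: (18.71+17.05)/2 × 0.25 = 4.47
  Sum = 84.985 mg/L·h

AUC = 85.0 mg/L·h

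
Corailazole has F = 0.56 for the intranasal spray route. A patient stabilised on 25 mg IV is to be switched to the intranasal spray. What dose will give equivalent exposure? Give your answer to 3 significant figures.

D_intranasal = 44.6 mg

For equal systemic exposure: F × D_ev = D_iv
D_ev = D_iv / F = 25 / 0.56 = 44.6429 mg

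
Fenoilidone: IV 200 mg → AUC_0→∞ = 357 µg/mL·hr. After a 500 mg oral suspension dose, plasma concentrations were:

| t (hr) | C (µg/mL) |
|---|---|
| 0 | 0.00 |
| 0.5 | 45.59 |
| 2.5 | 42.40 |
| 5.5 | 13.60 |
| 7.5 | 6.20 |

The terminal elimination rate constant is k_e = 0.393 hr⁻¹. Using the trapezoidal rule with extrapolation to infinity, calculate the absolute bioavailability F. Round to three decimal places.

Trapezoidal AUC_0→7.5 (oral suspension):
  [0→0.5]: (0.00+45.59)/2 × 0.5 = 11.3975
  [0.5→2.5]: (45.59+42.40)/2 × 2 = 87.99
  [2.5→5.5]: (42.40+13.60)/2 × 3 = 84.0
  [5.5→7.5]: (13.60+6.20)/2 × 2 = 19.8
  Sum = 203.1875 µg/mL·hr
Tail: C_last/k_e = 6.20/0.393 = 15.776
AUC_0→∞ (oral suspension) = 203.1875 + 15.776 = 218.9635 µg/mL·hr
F = (AUC_ev/D_ev)/(AUC_iv/D_iv) = (218.9635/500)/(357/200) = 0.437927/1.785 = 0.2453

F = 0.245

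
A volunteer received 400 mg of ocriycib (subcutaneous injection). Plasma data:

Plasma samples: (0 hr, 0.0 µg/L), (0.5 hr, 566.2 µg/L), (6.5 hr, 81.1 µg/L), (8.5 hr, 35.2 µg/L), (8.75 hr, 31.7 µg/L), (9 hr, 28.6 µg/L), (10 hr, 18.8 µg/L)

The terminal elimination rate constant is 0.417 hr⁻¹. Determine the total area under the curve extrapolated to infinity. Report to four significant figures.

Trapezoidal AUC_0→10:
  [0→0.5]: (0.0+566.2)/2 × 0.5 = 141.55
  [0.5→6.5]: (566.2+81.1)/2 × 6 = 1941.9
  [6.5→8.5]: (81.1+35.2)/2 × 2 = 116.3
  [8.5→8.75]: (35.2+31.7)/2 × 0.25 = 8.3625
  [8.75→9]: (31.7+28.6)/2 × 0.25 = 7.5375
  [9→10]: (28.6+18.8)/2 × 1 = 23.7
  Sum = 2239.35 µg/L·hr
Extrapolated tail: C_last / k_e = 18.8 / 0.417 = 45.084
AUC_0→∞ = 2239.35 + 45.084 = 2284.434 µg/L·hr

AUC = 2284 µg/L·hr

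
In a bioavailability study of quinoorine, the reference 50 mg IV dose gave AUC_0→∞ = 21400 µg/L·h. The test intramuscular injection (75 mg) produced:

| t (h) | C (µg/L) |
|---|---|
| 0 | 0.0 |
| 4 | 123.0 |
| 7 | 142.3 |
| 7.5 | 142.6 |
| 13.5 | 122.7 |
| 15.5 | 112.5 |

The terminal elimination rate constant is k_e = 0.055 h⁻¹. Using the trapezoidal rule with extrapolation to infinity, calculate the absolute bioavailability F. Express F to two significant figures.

Trapezoidal AUC_0→15.5 (intramuscular injection):
  [0→4]: (0.0+123.0)/2 × 4 = 246.0
  [4→7]: (123.0+142.3)/2 × 3 = 397.95
  [7→7.5]: (142.3+142.6)/2 × 0.5 = 71.225
  [7.5→13.5]: (142.6+122.7)/2 × 6 = 795.9
  [13.5→15.5]: (122.7+112.5)/2 × 2 = 235.2
  Sum = 1746.275 µg/L·h
Tail: C_last/k_e = 112.5/0.055 = 2045.455
AUC_0→∞ (intramuscular injection) = 1746.275 + 2045.455 = 3791.73 µg/L·h
F = (AUC_ev/D_ev)/(AUC_iv/D_iv) = (3791.73/75)/(21400/50) = 50.5564/428 = 0.1181

F = 0.12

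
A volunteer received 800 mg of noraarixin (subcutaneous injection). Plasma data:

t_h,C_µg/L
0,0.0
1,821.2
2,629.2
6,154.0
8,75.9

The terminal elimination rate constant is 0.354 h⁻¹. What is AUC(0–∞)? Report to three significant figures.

AUC = 3150 µg/L·h

Trapezoidal AUC_0→8:
  [0→1]: (0.0+821.2)/2 × 1 = 410.6
  [1→2]: (821.2+629.2)/2 × 1 = 725.2
  [2→6]: (629.2+154.0)/2 × 4 = 1566.4
  [6→8]: (154.0+75.9)/2 × 2 = 229.9
  Sum = 2932.1 µg/L·h
Extrapolated tail: C_last / k_e = 75.9 / 0.354 = 214.407
AUC_0→∞ = 2932.1 + 214.407 = 3146.507 µg/L·h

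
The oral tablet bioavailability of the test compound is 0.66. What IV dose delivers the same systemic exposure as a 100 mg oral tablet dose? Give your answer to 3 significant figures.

D_iv = 66.0 mg

Systemic exposure from an extravascular dose = F × D_ev, so the equivalent IV dose is F × D_ev.
D_iv = F × D_ev = 0.66 × 100 = 66 mg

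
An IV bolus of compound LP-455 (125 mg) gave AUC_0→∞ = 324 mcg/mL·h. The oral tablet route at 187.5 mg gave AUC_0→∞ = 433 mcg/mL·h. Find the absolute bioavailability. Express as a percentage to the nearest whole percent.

F = 89%

F = (AUC_ev / D_ev) / (AUC_iv / D_iv)
  = (433/187.5) / (324/125)
  = 2.30933 / 2.592 = 0.8909
  = 89.09%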